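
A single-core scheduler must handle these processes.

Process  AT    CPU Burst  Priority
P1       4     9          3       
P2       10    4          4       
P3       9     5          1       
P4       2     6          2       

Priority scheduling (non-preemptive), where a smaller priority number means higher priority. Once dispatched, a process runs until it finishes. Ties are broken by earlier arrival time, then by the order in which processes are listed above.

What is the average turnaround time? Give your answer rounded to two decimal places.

12.00

Gantt: | idle 0-2 | P4 2-8 | P1 8-17 | P3 17-22 | P2 22-26 |
Completion: P1=17  P2=26  P3=22  P4=8
Turnaround (C−A): P1=13  P2=16  P3=13  P4=6
Turnaround times: P1=13, P2=16, P3=13, P4=6
Average turnaround = (13+16+13+6) / 4 = 48/4 = 12.00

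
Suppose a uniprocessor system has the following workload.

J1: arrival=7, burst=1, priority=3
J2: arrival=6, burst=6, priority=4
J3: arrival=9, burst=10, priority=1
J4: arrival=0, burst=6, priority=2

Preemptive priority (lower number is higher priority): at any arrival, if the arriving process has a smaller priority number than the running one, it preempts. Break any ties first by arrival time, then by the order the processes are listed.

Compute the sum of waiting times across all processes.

11

Gantt: | J4 0-6 | J2 6-7 | J1 7-8 | J2 8-9 | J3 9-19 | J2 19-23 |
Completion: J1=8  J2=23  J3=19  J4=6
Turnaround (C−A): J1=1  J2=17  J3=10  J4=6
Waiting = turnaround − burst: J1=0, J2=11, J3=0, J4=0
Total waiting = 0 + 11 + 0 + 0 = 11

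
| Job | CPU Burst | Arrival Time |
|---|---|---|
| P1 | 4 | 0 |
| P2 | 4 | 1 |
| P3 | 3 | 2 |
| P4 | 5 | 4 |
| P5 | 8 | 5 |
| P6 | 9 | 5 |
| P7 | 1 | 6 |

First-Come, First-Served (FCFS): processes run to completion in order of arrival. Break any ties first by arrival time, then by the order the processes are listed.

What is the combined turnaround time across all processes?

Schedule: | P1 0-4 | P2 4-8 | P3 8-11 | P4 11-16 | P5 16-24 | P6 24-33 | P7 33-34 |
Completion: P1=4  P2=8  P3=11  P4=16  P5=24  P6=33  P7=34
Turnaround (C−A): P1=4  P2=7  P3=9  P4=12  P5=19  P6=28  P7=28
Turnaround = completion − arrival: P1=4, P2=7, P3=9, P4=12, P5=19, P6=28, P7=28
Total turnaround = 4 + 7 + 9 + 12 + 19 + 28 + 28 = 107

107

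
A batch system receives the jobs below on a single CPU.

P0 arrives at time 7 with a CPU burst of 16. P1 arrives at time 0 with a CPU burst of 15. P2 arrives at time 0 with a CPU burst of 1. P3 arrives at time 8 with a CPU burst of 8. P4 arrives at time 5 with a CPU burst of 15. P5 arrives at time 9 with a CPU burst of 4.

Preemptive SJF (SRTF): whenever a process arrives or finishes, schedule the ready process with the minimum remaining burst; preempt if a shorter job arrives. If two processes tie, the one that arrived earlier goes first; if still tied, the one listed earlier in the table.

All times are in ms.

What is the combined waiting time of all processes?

76

Gantt: | P2 0-1 | P1 1-9 | P5 9-13 | P1 13-20 | P3 20-28 | P4 28-43 | P0 43-59 |
Completion: P0=59  P1=20  P2=1  P3=28  P4=43  P5=13
Turnaround (C−A): P0=52  P1=20  P2=1  P3=20  P4=38  P5=4
Waiting = turnaround − burst: P0=36, P1=5, P2=0, P3=12, P4=23, P5=0
Total waiting = 36 + 5 + 0 + 12 + 23 + 0 = 76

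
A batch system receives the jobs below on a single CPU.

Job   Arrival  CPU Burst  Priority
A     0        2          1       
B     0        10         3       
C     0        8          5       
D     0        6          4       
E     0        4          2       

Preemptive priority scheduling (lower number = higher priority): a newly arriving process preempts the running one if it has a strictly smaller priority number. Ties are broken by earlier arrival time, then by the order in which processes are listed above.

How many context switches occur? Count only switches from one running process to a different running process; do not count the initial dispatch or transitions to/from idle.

Timeline: | A 0-2 | E 2-6 | B 6-16 | D 16-22 | C 22-30 |
Completion: A=2  B=16  C=30  D=22  E=6
Turnaround (C−A): A=2  B=16  C=30  D=22  E=6

4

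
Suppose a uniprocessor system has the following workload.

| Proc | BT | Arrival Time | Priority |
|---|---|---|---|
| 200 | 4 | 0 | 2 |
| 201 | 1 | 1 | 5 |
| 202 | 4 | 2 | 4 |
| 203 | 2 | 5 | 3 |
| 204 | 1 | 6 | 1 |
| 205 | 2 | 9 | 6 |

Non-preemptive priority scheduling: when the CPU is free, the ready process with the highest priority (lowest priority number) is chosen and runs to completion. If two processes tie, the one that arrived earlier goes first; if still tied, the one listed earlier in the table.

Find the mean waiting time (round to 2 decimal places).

3.50

Gantt: | 200 0-4 | 202 4-8 | 204 8-9 | 203 9-11 | 201 11-12 | 205 12-14 |
Completion: 200=4  201=12  202=8  203=11  204=9  205=14
Waiting times: 200=0, 201=10, 202=2, 203=4, 204=2, 205=3
Average waiting = (0+10+2+4+2+3) / 6 = 21/6 = 3.50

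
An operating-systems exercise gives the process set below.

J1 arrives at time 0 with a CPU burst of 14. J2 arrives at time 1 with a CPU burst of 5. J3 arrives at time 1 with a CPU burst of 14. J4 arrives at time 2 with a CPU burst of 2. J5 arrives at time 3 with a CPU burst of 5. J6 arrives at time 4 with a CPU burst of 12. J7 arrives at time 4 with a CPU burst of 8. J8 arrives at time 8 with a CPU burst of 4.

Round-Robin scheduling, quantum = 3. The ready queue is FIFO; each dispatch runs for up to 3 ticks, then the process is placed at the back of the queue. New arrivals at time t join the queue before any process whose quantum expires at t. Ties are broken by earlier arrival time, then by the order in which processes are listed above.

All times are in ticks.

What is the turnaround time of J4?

Timeline: | J1 0-3 | J2 3-6 | J3 6-9 | J4 9-11 | J5 11-14 | J1 14-17 | J6 17-20 | J7 20-23 | J2 23-25 | J8 25-28 | J3 28-31 | J5 31-33 | J1 33-36 | J6 36-39 | J7 39-42 | J8 42-43 | J3 43-46 | J1 46-49 | J6 49-52 | J7 52-54 | J3 54-57 | J1 57-59 | J6 59-62 | J3 62-64 |
Completion: J1=59  J2=25  J3=64  J4=11  J5=33  J6=62  J7=54  J8=43
Turnaround(J4) = completion − arrival = 11 − 2 = 9

9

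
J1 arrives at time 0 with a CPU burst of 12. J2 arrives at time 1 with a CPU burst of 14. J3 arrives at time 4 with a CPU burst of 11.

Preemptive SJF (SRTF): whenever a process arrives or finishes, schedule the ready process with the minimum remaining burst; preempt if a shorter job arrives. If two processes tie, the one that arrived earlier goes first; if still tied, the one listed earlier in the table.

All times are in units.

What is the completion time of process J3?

23

Schedule: | J1 0-12 | J3 12-23 | J2 23-37 |
Completion: J1=12  J2=37  J3=23
Turnaround (C−A): J1=12  J2=36  J3=19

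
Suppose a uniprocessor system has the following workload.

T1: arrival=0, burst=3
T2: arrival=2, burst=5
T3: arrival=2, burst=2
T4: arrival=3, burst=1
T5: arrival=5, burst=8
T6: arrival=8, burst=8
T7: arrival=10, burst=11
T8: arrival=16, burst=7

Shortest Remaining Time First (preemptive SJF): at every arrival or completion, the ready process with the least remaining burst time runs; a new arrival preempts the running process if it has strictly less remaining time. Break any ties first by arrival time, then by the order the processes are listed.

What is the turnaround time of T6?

26

Timeline: | T1 0-3 | T4 3-4 | T3 4-6 | T2 6-11 | T5 11-19 | T8 19-26 | T6 26-34 | T7 34-45 |
Completion: T1=3  T2=11  T3=6  T4=4  T5=19  T6=34  T7=45  T8=26
Turnaround (C−A): T1=3  T2=9  T3=4  T4=1  T5=14  T6=26  T7=35  T8=10
Turnaround(T6) = completion − arrival = 34 − 8 = 26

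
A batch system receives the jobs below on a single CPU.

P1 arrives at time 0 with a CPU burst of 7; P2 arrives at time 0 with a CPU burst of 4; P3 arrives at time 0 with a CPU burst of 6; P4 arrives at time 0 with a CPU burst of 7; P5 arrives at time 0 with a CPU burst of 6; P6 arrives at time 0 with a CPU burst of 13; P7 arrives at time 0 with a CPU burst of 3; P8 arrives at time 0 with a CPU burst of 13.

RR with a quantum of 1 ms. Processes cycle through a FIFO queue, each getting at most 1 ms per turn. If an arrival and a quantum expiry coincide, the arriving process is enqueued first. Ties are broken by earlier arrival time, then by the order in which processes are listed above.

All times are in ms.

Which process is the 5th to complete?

P1

Schedule: | P1 0-1 | P2 1-2 | P3 2-3 | P4 3-4 | P5 4-5 | P6 5-6 | P7 6-7 | P8 7-8 | P1 8-9 | P2 9-10 | P3 10-11 | P4 11-12 | P5 12-13 | P6 13-14 | P7 14-15 | P8 15-16 | P1 16-17 | P2 17-18 | P3 18-19 | P4 19-20 | P5 20-21 | P6 21-22 | P7 22-23 | P8 23-24 | P1 24-25 | P2 25-26 | P3 26-27 | P4 27-28 | P5 28-29 | P6 29-30 | P8 30-31 | P1 31-32 | P3 32-33 | P4 33-34 | P5 34-35 | P6 35-36 | P8 36-37 | P1 37-38 | P3 38-39 | P4 39-40 | P5 40-41 | P6 41-42 | P8 42-43 | P1 43-44 | P4 44-45 | P6 45-46 | P8 46-47 | P6 47-48 | P8 48-49 | P6 49-50 | P8 50-51 | P6 51-52 | P8 52-53 | P6 53-54 | P8 54-55 | P6 55-56 | P8 56-57 | P6 57-58 | P8 58-59 |
Completion: P1=44  P2=26  P3=39  P4=45  P5=41  P6=58  P7=23  P8=59
Finish order: P7 → P2 → P3 → P5 → P1 → P4 → P6 → P8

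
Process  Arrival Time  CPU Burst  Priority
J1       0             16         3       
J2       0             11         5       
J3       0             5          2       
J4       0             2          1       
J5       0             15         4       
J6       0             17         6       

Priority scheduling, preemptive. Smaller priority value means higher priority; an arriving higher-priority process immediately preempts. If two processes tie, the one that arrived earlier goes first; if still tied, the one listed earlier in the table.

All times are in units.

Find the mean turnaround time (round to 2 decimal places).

30.83

Schedule: | J4 0-2 | J3 2-7 | J1 7-23 | J5 23-38 | J2 38-49 | J6 49-66 |
Completion: J1=23  J2=49  J3=7  J4=2  J5=38  J6=66
Turnaround (C−A): J1=23  J2=49  J3=7  J4=2  J5=38  J6=66
Turnaround times: J1=23, J2=49, J3=7, J4=2, J5=38, J6=66
Average turnaround = (23+49+7+2+38+66) / 6 = 185/6 = 30.83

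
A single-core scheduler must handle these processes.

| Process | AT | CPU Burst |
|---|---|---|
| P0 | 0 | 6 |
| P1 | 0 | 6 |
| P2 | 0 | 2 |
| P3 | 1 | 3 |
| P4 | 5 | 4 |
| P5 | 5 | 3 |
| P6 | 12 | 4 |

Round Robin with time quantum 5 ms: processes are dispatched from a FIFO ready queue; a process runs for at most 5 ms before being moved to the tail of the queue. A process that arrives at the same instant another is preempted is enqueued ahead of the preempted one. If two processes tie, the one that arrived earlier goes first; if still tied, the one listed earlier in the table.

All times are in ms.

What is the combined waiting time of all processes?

92

Timeline: | P0 0-5 | P1 5-10 | P2 10-12 | P3 12-15 | P4 15-19 | P5 19-22 | P0 22-23 | P1 23-24 | P6 24-28 |
Completion: P0=23  P1=24  P2=12  P3=15  P4=19  P5=22  P6=28
Turnaround (C−A): P0=23  P1=24  P2=12  P3=14  P4=14  P5=17  P6=16
Waiting = turnaround − burst: P0=17, P1=18, P2=10, P3=11, P4=10, P5=14, P6=12
Total waiting = 17 + 18 + 10 + 11 + 10 + 14 + 12 = 92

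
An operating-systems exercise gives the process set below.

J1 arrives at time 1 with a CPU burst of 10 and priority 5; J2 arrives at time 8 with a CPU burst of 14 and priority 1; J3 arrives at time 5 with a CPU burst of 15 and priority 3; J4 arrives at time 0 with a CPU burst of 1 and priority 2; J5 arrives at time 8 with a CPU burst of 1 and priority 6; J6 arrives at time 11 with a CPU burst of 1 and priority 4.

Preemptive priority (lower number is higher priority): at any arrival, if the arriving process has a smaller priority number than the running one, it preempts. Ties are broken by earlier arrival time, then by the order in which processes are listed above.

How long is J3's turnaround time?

29

Timeline: | J4 0-1 | J1 1-5 | J3 5-8 | J2 8-22 | J3 22-34 | J6 34-35 | J1 35-41 | J5 41-42 |
Completion: J1=41  J2=22  J3=34  J4=1  J5=42  J6=35
Turnaround(J3) = completion − arrival = 34 − 5 = 29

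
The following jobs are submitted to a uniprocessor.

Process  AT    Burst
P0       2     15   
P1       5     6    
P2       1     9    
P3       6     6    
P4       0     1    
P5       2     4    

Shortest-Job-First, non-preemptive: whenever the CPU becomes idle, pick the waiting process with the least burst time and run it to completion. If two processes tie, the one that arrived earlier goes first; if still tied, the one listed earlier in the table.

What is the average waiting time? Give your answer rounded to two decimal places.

Schedule: | P4 0-1 | P2 1-10 | P5 10-14 | P1 14-20 | P3 20-26 | P0 26-41 |
Completion: P0=41  P1=20  P2=10  P3=26  P4=1  P5=14
Turnaround (C−A): P0=39  P1=15  P2=9  P3=20  P4=1  P5=12
Waiting times: P0=24, P1=9, P2=0, P3=14, P4=0, P5=8
Average waiting = (24+9+0+14+0+8) / 6 = 55/6 = 9.17

9.17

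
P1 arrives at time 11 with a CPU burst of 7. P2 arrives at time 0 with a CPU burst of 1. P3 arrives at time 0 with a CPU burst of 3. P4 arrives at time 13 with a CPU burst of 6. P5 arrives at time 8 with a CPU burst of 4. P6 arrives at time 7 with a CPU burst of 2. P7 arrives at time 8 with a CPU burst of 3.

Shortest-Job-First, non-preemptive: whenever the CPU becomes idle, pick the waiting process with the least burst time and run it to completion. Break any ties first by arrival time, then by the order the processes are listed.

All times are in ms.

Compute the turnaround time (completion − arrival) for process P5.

Gantt: | P2 0-1 | P3 1-4 | idle 4-7 | P6 7-9 | P7 9-12 | P5 12-16 | P4 16-22 | P1 22-29 |
Completion: P1=29  P2=1  P3=4  P4=22  P5=16  P6=9  P7=12
Turnaround (C−A): P1=18  P2=1  P3=4  P4=9  P5=8  P6=2  P7=4
Turnaround(P5) = completion − arrival = 16 − 8 = 8

8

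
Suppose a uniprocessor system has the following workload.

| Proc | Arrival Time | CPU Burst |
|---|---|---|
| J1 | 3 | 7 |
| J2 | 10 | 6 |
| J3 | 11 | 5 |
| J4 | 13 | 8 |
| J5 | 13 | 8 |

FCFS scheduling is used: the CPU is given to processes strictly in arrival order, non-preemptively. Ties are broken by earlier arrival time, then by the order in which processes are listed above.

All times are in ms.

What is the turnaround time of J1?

Gantt: | idle 0-3 | J1 3-10 | J2 10-16 | J3 16-21 | J4 21-29 | J5 29-37 |
Completion: J1=10  J2=16  J3=21  J4=29  J5=37
Turnaround (C−A): J1=7  J2=6  J3=10  J4=16  J5=24
Turnaround(J1) = completion − arrival = 10 − 3 = 7

7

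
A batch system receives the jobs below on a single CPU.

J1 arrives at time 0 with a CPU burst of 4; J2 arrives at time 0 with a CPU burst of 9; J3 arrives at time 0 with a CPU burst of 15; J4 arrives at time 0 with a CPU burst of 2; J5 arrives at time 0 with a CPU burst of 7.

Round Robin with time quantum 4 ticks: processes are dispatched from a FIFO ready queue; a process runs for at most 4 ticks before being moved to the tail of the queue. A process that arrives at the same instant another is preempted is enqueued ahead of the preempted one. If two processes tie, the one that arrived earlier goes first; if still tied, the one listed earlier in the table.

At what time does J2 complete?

Schedule: | J1 0-4 | J2 4-8 | J3 8-12 | J4 12-14 | J5 14-18 | J2 18-22 | J3 22-26 | J5 26-29 | J2 29-30 | J3 30-37 |
Completion: J1=4  J2=30  J3=37  J4=14  J5=29
Turnaround (C−A): J1=4  J2=30  J3=37  J4=14  J5=29

30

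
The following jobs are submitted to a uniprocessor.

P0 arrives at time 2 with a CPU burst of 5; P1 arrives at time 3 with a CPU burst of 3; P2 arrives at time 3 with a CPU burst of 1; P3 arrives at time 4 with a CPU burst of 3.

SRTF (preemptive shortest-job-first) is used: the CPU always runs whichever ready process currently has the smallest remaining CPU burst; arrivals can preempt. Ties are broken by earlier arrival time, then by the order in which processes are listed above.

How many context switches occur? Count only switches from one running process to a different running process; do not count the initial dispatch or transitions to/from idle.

4

Gantt: | idle 0-2 | P0 2-3 | P2 3-4 | P1 4-7 | P3 7-10 | P0 10-14 |
Completion: P0=14  P1=7  P2=4  P3=10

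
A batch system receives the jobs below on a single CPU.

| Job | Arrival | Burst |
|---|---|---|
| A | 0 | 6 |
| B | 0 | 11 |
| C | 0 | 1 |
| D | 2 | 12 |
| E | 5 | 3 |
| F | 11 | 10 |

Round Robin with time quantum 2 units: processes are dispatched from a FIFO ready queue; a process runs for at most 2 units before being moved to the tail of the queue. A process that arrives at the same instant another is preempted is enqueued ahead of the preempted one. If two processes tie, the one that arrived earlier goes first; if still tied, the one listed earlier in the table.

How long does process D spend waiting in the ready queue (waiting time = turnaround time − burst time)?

27

Schedule: | A 0-2 | B 2-4 | C 4-5 | D 5-7 | A 7-9 | B 9-11 | E 11-13 | D 13-15 | A 15-17 | F 17-19 | B 19-21 | E 21-22 | D 22-24 | F 24-26 | B 26-28 | D 28-30 | F 30-32 | B 32-34 | D 34-36 | F 36-38 | B 38-39 | D 39-41 | F 41-43 |
Completion: A=17  B=39  C=5  D=41  E=22  F=43
Turnaround (C−A): A=17  B=39  C=5  D=39  E=17  F=32
Waiting(D) = turnaround − burst = 39 − 12 = 27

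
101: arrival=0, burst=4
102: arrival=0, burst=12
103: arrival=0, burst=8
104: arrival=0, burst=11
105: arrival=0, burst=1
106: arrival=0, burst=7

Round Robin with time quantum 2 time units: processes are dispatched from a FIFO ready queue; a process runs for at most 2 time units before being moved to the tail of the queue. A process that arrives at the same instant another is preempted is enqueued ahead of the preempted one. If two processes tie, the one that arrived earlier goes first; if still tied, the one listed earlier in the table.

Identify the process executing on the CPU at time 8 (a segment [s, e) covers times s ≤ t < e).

105

Schedule: | 101 0-2 | 102 2-4 | 103 4-6 | 104 6-8 | 105 8-9 | 106 9-11 | 101 11-13 | 102 13-15 | 103 15-17 | 104 17-19 | 106 19-21 | 102 21-23 | 103 23-25 | 104 25-27 | 106 27-29 | 102 29-31 | 103 31-33 | 104 33-35 | 106 35-36 | 102 36-38 | 104 38-40 | 102 40-42 | 104 42-43 |
Completion: 101=13  102=42  103=33  104=43  105=9  106=36
Turnaround (C−A): 101=13  102=42  103=33  104=43  105=9  106=36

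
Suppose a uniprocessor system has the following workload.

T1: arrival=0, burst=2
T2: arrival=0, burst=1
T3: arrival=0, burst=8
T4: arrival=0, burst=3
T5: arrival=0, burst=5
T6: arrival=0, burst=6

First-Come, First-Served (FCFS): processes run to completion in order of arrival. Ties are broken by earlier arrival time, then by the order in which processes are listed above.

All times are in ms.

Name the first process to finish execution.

Schedule: | T1 0-2 | T2 2-3 | T3 3-11 | T4 11-14 | T5 14-19 | T6 19-25 |
Completion: T1=2  T2=3  T3=11  T4=14  T5=19  T6=25
Turnaround (C−A): T1=2  T2=3  T3=11  T4=14  T5=19  T6=25
Finish order: T1 → T2 → T3 → T4 → T5 → T6

T1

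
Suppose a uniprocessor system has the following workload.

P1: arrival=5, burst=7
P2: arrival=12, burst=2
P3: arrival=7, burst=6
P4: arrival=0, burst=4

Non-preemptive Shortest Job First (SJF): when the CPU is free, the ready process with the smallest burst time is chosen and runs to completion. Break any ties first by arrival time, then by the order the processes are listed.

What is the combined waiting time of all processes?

Schedule: | P4 0-4 | idle 4-5 | P1 5-12 | P2 12-14 | P3 14-20 |
Completion: P1=12  P2=14  P3=20  P4=4
Turnaround (C−A): P1=7  P2=2  P3=13  P4=4
Waiting = turnaround − burst: P1=0, P2=0, P3=7, P4=0
Total waiting = 0 + 0 + 7 + 0 = 7

7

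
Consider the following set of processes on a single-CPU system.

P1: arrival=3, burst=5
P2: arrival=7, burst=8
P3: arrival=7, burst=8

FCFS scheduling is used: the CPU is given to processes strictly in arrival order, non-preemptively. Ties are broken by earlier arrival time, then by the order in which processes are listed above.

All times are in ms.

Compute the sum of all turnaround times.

31

Gantt: | idle 0-3 | P1 3-8 | P2 8-16 | P3 16-24 |
Completion: P1=8  P2=16  P3=24
Turnaround = completion − arrival: P1=5, P2=9, P3=17
Total turnaround = 5 + 9 + 17 = 31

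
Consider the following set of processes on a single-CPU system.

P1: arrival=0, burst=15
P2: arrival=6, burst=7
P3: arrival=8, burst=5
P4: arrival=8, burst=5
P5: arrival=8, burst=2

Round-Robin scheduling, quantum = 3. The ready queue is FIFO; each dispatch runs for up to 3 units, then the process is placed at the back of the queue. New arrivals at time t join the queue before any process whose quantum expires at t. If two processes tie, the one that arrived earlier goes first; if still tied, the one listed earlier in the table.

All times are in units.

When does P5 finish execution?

20

Timeline: | P1 0-6 | P2 6-9 | P1 9-12 | P3 12-15 | P4 15-18 | P5 18-20 | P2 20-23 | P1 23-26 | P3 26-28 | P4 28-30 | P2 30-31 | P1 31-34 |
Completion: P1=34  P2=31  P3=28  P4=30  P5=20
Turnaround (C−A): P1=34  P2=25  P3=20  P4=22  P5=12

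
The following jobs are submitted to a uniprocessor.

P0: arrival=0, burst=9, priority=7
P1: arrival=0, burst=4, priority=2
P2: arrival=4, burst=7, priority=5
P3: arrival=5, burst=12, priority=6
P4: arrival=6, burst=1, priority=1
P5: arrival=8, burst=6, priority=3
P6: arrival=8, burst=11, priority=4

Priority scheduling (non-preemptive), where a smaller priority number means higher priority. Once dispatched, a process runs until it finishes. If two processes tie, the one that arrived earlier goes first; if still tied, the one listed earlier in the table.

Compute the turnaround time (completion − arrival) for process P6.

Schedule: | P1 0-4 | P2 4-11 | P4 11-12 | P5 12-18 | P6 18-29 | P3 29-41 | P0 41-50 |
Completion: P0=50  P1=4  P2=11  P3=41  P4=12  P5=18  P6=29
Turnaround(P6) = completion − arrival = 29 − 8 = 21

21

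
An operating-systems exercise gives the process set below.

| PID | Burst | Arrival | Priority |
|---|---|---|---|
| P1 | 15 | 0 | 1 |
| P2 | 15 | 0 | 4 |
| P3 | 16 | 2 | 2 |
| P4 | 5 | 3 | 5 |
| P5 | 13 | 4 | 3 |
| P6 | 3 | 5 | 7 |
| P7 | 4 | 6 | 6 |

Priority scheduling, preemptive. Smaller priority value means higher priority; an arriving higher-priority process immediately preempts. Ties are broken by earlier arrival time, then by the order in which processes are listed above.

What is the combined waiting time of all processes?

261

Schedule: | P1 0-15 | P3 15-31 | P5 31-44 | P2 44-59 | P4 59-64 | P7 64-68 | P6 68-71 |
Completion: P1=15  P2=59  P3=31  P4=64  P5=44  P6=71  P7=68
Waiting = turnaround − burst: P1=0, P2=44, P3=13, P4=56, P5=27, P6=63, P7=58
Total waiting = 0 + 44 + 13 + 56 + 27 + 63 + 58 = 261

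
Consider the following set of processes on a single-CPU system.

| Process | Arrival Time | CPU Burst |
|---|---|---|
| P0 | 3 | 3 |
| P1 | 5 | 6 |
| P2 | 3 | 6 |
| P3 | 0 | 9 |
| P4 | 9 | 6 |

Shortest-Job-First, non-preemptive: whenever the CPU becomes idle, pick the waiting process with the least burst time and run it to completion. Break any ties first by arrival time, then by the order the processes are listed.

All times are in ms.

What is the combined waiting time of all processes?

43

Schedule: | P3 0-9 | P0 9-12 | P2 12-18 | P1 18-24 | P4 24-30 |
Completion: P0=12  P1=24  P2=18  P3=9  P4=30
Turnaround (C−A): P0=9  P1=19  P2=15  P3=9  P4=21
Waiting = turnaround − burst: P0=6, P1=13, P2=9, P3=0, P4=15
Total waiting = 6 + 13 + 9 + 0 + 15 = 43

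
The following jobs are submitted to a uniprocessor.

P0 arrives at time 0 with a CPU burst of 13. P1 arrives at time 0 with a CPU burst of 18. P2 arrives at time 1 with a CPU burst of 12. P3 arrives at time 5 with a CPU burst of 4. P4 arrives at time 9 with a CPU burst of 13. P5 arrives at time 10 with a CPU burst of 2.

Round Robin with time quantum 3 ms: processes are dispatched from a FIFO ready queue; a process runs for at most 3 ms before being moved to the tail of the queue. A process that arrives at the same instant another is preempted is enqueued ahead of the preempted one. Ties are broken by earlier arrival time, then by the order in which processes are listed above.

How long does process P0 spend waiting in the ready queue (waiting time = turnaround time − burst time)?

39

Timeline: | P0 0-3 | P1 3-6 | P2 6-9 | P0 9-12 | P3 12-15 | P1 15-18 | P4 18-21 | P2 21-24 | P5 24-26 | P0 26-29 | P3 29-30 | P1 30-33 | P4 33-36 | P2 36-39 | P0 39-42 | P1 42-45 | P4 45-48 | P2 48-51 | P0 51-52 | P1 52-55 | P4 55-58 | P1 58-61 | P4 61-62 |
Completion: P0=52  P1=61  P2=51  P3=30  P4=62  P5=26
Waiting(P0) = turnaround − burst = 52 − 13 = 39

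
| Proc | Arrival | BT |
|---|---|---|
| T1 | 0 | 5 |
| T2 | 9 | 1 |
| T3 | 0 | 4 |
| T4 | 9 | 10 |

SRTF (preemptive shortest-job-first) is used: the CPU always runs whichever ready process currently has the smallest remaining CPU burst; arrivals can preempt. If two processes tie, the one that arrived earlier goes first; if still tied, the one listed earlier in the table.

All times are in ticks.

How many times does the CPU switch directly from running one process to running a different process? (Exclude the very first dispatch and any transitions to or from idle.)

3

Gantt: | T3 0-4 | T1 4-9 | T2 9-10 | T4 10-20 |
Completion: T1=9  T2=10  T3=4  T4=20
Turnaround (C−A): T1=9  T2=1  T3=4  T4=11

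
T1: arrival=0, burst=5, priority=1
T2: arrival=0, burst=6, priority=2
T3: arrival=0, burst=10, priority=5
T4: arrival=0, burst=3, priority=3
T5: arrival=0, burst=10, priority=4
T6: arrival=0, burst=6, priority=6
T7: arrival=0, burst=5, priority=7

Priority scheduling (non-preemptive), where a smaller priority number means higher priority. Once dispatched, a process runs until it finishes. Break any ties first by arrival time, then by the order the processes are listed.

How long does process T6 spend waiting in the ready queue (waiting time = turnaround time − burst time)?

Timeline: | T1 0-5 | T2 5-11 | T4 11-14 | T5 14-24 | T3 24-34 | T6 34-40 | T7 40-45 |
Completion: T1=5  T2=11  T3=34  T4=14  T5=24  T6=40  T7=45
Waiting(T6) = turnaround − burst = 40 − 6 = 34

34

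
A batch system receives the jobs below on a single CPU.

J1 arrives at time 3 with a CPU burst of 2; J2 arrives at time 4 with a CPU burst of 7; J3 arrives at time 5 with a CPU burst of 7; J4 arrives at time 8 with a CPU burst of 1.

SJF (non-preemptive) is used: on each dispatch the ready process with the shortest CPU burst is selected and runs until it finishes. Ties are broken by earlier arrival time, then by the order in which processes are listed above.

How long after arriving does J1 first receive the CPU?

0

Timeline: | idle 0-3 | J1 3-5 | J2 5-12 | J4 12-13 | J3 13-20 |
Completion: J1=5  J2=12  J3=20  J4=13
Response(J1) = first start − arrival = 3 − 3 = 0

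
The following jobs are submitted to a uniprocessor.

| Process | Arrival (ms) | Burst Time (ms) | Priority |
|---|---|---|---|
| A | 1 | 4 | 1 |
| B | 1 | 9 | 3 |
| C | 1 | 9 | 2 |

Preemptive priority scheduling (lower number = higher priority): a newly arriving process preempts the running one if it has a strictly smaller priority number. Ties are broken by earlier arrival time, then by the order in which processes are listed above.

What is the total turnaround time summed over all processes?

Schedule: | idle 0-1 | A 1-5 | C 5-14 | B 14-23 |
Completion: A=5  B=23  C=14
Turnaround (C−A): A=4  B=22  C=13
Turnaround = completion − arrival: A=4, B=22, C=13
Total turnaround = 4 + 22 + 13 = 39

39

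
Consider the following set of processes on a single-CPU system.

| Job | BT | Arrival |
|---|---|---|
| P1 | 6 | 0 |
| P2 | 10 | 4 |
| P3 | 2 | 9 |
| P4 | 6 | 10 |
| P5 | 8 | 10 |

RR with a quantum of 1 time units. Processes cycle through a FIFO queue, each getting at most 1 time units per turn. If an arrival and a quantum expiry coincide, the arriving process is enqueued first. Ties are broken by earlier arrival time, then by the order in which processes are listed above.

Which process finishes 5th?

P5

Schedule: | P1 0-4 | P2 4-5 | P1 5-6 | P2 6-7 | P1 7-8 | P2 8-9 | P3 9-10 | P2 10-11 | P4 11-12 | P5 12-13 | P3 13-14 | P2 14-15 | P4 15-16 | P5 16-17 | P2 17-18 | P4 18-19 | P5 19-20 | P2 20-21 | P4 21-22 | P5 22-23 | P2 23-24 | P4 24-25 | P5 25-26 | P2 26-27 | P4 27-28 | P5 28-29 | P2 29-30 | P5 30-32 |
Completion: P1=8  P2=30  P3=14  P4=28  P5=32
Finish order: P1 → P3 → P4 → P2 → P5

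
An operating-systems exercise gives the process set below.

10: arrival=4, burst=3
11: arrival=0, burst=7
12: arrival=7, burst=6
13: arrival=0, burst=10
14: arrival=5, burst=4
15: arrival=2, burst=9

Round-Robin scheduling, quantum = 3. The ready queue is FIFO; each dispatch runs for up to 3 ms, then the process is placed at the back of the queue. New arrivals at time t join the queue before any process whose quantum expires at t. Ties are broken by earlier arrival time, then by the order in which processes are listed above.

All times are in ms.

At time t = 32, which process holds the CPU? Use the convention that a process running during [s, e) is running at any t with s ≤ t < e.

Schedule: | 11 0-3 | 13 3-6 | 15 6-9 | 11 9-12 | 10 12-15 | 14 15-18 | 13 18-21 | 12 21-24 | 15 24-27 | 11 27-28 | 14 28-29 | 13 29-32 | 12 32-35 | 15 35-38 | 13 38-39 |
Completion: 10=15  11=28  12=35  13=39  14=29  15=38
Turnaround (C−A): 10=11  11=28  12=28  13=39  14=24  15=36

12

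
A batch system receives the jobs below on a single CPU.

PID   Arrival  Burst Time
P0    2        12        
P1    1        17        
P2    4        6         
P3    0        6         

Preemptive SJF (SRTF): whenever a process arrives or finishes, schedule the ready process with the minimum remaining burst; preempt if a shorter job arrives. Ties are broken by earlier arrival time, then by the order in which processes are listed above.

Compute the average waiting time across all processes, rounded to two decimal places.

Timeline: | P3 0-6 | P2 6-12 | P0 12-24 | P1 24-41 |
Completion: P0=24  P1=41  P2=12  P3=6
Waiting times: P0=10, P1=23, P2=2, P3=0
Average waiting = (10+23+2+0) / 4 = 35/4 = 8.75

8.75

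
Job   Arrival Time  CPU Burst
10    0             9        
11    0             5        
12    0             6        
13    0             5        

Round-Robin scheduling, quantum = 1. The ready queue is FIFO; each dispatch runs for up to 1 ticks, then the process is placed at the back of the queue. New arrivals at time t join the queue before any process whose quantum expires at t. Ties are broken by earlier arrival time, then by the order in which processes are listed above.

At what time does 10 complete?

Schedule: | 10 0-1 | 11 1-2 | 12 2-3 | 13 3-4 | 10 4-5 | 11 5-6 | 12 6-7 | 13 7-8 | 10 8-9 | 11 9-10 | 12 10-11 | 13 11-12 | 10 12-13 | 11 13-14 | 12 14-15 | 13 15-16 | 10 16-17 | 11 17-18 | 12 18-19 | 13 19-20 | 10 20-21 | 12 21-22 | 10 22-25 |
Completion: 10=25  11=18  12=22  13=20
Turnaround (C−A): 10=25  11=18  12=22  13=20

25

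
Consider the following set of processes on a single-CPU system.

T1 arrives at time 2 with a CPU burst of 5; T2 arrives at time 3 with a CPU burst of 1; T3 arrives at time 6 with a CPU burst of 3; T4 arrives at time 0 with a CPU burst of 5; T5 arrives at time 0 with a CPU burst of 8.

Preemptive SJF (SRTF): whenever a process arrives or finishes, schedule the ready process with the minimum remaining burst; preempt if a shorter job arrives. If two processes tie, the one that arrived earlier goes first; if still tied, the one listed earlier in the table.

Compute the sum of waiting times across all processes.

22

Gantt: | T4 0-3 | T2 3-4 | T4 4-6 | T3 6-9 | T1 9-14 | T5 14-22 |
Completion: T1=14  T2=4  T3=9  T4=6  T5=22
Waiting = turnaround − burst: T1=7, T2=0, T3=0, T4=1, T5=14
Total waiting = 7 + 0 + 0 + 1 + 14 = 22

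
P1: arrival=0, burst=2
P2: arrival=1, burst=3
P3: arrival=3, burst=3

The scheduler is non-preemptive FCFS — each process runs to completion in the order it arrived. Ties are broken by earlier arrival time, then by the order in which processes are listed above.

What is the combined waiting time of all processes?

Schedule: | P1 0-2 | P2 2-5 | P3 5-8 |
Completion: P1=2  P2=5  P3=8
Waiting = turnaround − burst: P1=0, P2=1, P3=2
Total waiting = 0 + 1 + 2 = 3

3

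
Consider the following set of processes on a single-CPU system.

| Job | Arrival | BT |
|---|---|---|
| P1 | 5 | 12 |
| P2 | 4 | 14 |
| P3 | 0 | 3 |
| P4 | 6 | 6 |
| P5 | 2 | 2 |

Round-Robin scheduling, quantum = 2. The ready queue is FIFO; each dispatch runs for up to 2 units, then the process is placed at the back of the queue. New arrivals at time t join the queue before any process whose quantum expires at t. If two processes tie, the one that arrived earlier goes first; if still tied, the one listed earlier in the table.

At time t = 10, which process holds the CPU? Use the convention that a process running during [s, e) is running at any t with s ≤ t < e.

Timeline: | P3 0-2 | P5 2-4 | P3 4-5 | P2 5-7 | P1 7-9 | P4 9-11 | P2 11-13 | P1 13-15 | P4 15-17 | P2 17-19 | P1 19-21 | P4 21-23 | P2 23-25 | P1 25-27 | P2 27-29 | P1 29-31 | P2 31-33 | P1 33-35 | P2 35-37 |
Completion: P1=35  P2=37  P3=5  P4=23  P5=4

P4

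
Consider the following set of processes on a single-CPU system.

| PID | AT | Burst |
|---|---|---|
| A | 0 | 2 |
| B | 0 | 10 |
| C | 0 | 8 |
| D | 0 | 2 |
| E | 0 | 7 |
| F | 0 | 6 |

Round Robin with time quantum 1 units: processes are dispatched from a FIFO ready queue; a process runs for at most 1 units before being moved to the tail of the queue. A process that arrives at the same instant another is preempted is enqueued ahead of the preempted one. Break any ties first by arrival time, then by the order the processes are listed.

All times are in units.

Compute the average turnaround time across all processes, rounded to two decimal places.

Timeline: | A 0-1 | B 1-2 | C 2-3 | D 3-4 | E 4-5 | F 5-6 | A 6-7 | B 7-8 | C 8-9 | D 9-10 | E 10-11 | F 11-12 | B 12-13 | C 13-14 | E 14-15 | F 15-16 | B 16-17 | C 17-18 | E 18-19 | F 19-20 | B 20-21 | C 21-22 | E 22-23 | F 23-24 | B 24-25 | C 25-26 | E 26-27 | F 27-28 | B 28-29 | C 29-30 | E 30-31 | B 31-32 | C 32-33 | B 33-35 |
Completion: A=7  B=35  C=33  D=10  E=31  F=28
Turnaround times: A=7, B=35, C=33, D=10, E=31, F=28
Average turnaround = (7+35+33+10+31+28) / 6 = 144/6 = 24.00

24.00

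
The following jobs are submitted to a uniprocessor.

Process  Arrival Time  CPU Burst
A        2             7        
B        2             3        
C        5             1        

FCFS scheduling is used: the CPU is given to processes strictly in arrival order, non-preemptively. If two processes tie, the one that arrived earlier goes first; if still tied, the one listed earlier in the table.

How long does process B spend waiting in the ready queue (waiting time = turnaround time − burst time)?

Schedule: | idle 0-2 | A 2-9 | B 9-12 | C 12-13 |
Completion: A=9  B=12  C=13
Turnaround (C−A): A=7  B=10  C=8
Waiting(B) = turnaround − burst = 10 − 3 = 7

7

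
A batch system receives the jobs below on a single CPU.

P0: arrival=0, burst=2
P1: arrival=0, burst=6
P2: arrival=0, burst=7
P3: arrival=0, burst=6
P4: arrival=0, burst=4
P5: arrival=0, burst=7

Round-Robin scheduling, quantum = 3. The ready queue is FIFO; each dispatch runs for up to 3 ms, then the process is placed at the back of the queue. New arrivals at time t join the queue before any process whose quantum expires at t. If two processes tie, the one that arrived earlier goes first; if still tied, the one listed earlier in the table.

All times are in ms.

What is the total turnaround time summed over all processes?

Schedule: | P0 0-2 | P1 2-5 | P2 5-8 | P3 8-11 | P4 11-14 | P5 14-17 | P1 17-20 | P2 20-23 | P3 23-26 | P4 26-27 | P5 27-30 | P2 30-31 | P5 31-32 |
Completion: P0=2  P1=20  P2=31  P3=26  P4=27  P5=32
Turnaround = completion − arrival: P0=2, P1=20, P2=31, P3=26, P4=27, P5=32
Total turnaround = 2 + 20 + 31 + 26 + 27 + 32 = 138

138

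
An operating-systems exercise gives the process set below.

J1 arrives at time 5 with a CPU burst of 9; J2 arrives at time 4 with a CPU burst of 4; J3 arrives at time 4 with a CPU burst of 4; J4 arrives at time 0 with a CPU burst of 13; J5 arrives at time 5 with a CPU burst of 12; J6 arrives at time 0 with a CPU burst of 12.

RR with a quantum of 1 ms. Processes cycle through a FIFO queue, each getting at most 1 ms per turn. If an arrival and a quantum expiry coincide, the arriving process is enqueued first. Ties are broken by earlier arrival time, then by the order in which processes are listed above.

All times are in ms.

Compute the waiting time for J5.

37

Schedule: | J4 0-1 | J6 1-2 | J4 2-3 | J6 3-4 | J4 4-5 | J2 5-6 | J3 6-7 | J6 7-8 | J1 8-9 | J5 9-10 | J4 10-11 | J2 11-12 | J3 12-13 | J6 13-14 | J1 14-15 | J5 15-16 | J4 16-17 | J2 17-18 | J3 18-19 | J6 19-20 | J1 20-21 | J5 21-22 | J4 22-23 | J2 23-24 | J3 24-25 | J6 25-26 | J1 26-27 | J5 27-28 | J4 28-29 | J6 29-30 | J1 30-31 | J5 31-32 | J4 32-33 | J6 33-34 | J1 34-35 | J5 35-36 | J4 36-37 | J6 37-38 | J1 38-39 | J5 39-40 | J4 40-41 | J6 41-42 | J1 42-43 | J5 43-44 | J4 44-45 | J6 45-46 | J1 46-47 | J5 47-48 | J4 48-49 | J6 49-50 | J5 50-51 | J4 51-52 | J5 52-54 |
Completion: J1=47  J2=24  J3=25  J4=52  J5=54  J6=50
Turnaround (C−A): J1=42  J2=20  J3=21  J4=52  J5=49  J6=50
Waiting(J5) = turnaround − burst = 49 − 12 = 37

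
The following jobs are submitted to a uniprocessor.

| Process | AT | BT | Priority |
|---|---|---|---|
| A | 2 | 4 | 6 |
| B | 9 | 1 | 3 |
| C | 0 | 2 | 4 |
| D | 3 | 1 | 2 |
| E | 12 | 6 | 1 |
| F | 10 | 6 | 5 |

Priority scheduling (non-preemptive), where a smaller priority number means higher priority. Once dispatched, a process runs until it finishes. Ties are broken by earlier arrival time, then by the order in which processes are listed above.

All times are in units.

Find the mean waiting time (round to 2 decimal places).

Timeline: | C 0-2 | A 2-6 | D 6-7 | idle 7-9 | B 9-10 | F 10-16 | E 16-22 |
Completion: A=6  B=10  C=2  D=7  E=22  F=16
Turnaround (C−A): A=4  B=1  C=2  D=4  E=10  F=6
Waiting times: A=0, B=0, C=0, D=3, E=4, F=0
Average waiting = (0+0+0+3+4+0) / 6 = 7/6 = 1.17

1.17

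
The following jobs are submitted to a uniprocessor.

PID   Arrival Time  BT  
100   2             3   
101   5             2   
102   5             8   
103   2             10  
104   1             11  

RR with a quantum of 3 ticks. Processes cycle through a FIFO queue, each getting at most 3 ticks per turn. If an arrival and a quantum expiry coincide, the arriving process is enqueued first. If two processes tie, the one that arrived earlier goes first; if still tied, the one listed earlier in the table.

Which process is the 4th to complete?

102

Timeline: | idle 0-1 | 104 1-4 | 100 4-7 | 103 7-10 | 104 10-13 | 101 13-15 | 102 15-18 | 103 18-21 | 104 21-24 | 102 24-27 | 103 27-30 | 104 30-32 | 102 32-34 | 103 34-35 |
Completion: 100=7  101=15  102=34  103=35  104=32
Finish order: 100 → 101 → 104 → 102 → 103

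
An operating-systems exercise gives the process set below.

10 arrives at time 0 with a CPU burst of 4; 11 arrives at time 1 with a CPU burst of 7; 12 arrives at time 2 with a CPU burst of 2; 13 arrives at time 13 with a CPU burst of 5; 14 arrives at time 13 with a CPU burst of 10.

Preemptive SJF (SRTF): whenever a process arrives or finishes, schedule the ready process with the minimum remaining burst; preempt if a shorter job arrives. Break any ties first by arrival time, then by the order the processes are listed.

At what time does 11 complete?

Timeline: | 10 0-4 | 12 4-6 | 11 6-13 | 13 13-18 | 14 18-28 |
Completion: 10=4  11=13  12=6  13=18  14=28

13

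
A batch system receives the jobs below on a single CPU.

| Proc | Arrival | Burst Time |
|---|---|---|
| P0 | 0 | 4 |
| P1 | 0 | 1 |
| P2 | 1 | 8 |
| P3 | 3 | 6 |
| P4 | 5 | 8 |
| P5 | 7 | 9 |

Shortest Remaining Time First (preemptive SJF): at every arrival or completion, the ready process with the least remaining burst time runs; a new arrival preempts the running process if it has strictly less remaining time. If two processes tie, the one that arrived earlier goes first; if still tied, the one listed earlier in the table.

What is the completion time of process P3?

Schedule: | P1 0-1 | P0 1-5 | P3 5-11 | P2 11-19 | P4 19-27 | P5 27-36 |
Completion: P0=5  P1=1  P2=19  P3=11  P4=27  P5=36

11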